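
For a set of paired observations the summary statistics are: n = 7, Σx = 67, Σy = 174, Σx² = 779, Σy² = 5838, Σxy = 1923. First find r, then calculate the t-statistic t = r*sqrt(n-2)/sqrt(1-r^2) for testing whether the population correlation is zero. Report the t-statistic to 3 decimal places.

1.528

S_xy = nΣxy − ΣxΣy = 7·1923 − 67·174 = 13461 − 11658 = 1803
S_xx = nΣx² − (Σx)² = 7·779 − 67² = 5453 − 4489 = 964
S_yy = nΣy² − (Σy)² = 7·5838 − 174² = 40866 − 30276 = 10590
r = S_xy / √(S_xx·S_yy) = 1803 / √(964·10590) = 1803 / √10208760 = 1803 / 3195.1150 = 0.5643
t = r·√(n−2)/√(1−r²) = 0.5643·√5 / √(1−0.318434) = 1.261813 / 0.825570 = 1.528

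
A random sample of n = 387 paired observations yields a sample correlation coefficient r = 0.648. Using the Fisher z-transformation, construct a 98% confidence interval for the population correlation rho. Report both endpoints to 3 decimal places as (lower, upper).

Fisher z: z_r = atanh(r) = ½·ln((1+0.648)/(1−0.648)) = 0.771843
SE(z) = 1/√(n−3) = 1/√384 = 0.051031
98% ⇒ z* = 2.326; margin = 2.326·0.051031 = 0.118698
CI on z-scale: (0.653145, 0.890541)
Back-transform: tanh(0.653145) = 0.573783, tanh(0.890541) = 0.711661

(0.574, 0.712)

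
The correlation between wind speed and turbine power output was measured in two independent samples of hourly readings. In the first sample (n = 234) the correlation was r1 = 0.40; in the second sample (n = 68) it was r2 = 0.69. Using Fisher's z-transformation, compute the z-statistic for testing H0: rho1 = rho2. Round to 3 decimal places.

-3.022

Fisher z-transforms: z1 = atanh(0.40) = 0.423649, z2 = atanh(0.69) = 0.847956; difference d = -0.424307
Var(d) = 1/231 + 1/65 = 0.0043290 + 0.0153846 = 0.0197136
z = d/√Var(d) = -0.424307 / √0.0197136 = -0.424307 / 0.140405 = -3.022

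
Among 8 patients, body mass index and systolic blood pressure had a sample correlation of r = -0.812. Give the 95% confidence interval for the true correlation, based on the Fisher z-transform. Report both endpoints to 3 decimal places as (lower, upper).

(-0.965, -0.251)

Fisher z: z_r = atanh(r) = ½·ln((1+(-0.812))/(1−(-0.812))) = -1.132872
SE(z) = 1/√(n−3) = 1/√5 = 0.447214
95% ⇒ z* = 1.960; margin = 1.960·0.447214 = 0.876539
CI on z-scale: (-2.009411, -0.256333)
Back-transform: tanh(-2.009411) = -0.964686, tanh(-0.256333) = -0.250862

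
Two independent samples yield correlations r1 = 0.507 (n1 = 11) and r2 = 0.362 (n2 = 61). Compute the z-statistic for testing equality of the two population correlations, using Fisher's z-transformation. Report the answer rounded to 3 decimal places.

z1 = atanh(0.507) = 0.558684,  z2 = atanh(0.362) = 0.379186
SE = √(1/(n1−3) + 1/(n2−3)) = √(1/8 + 1/58) = √(0.1250000 + 0.0172414) = √0.1422414 = 0.377149
z = (z1 − z2)/SE = (0.558684 − 0.379186) / 0.377149 = 0.179498 / 0.377149 = 0.476

0.476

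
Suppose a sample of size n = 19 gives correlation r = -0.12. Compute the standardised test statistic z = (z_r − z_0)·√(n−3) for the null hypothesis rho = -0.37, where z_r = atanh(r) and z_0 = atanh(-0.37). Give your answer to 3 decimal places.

Fisher z: atanh(-0.12) = -0.120581, atanh(-0.37) = -0.388423
z = (z_r − z_0)·√(n−3) = (-0.120581 − (-0.388423))·√16 = 0.267842 · 4.000000 = 1.071

1.071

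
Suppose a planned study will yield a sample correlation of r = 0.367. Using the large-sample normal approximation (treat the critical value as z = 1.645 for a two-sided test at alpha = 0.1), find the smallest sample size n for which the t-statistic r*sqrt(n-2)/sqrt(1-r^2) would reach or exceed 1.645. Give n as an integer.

20

Need r·√(n−2)/√(1−r²) ≥ 1.645
√(n−2) ≥ 1.645·√(1−0.134689) / 0.367 = 1.645·0.930221 / 0.367 = 4.1695
n−2 ≥ 17.3847  ⇒  n ≥ 19.3847
Smallest integer n = 20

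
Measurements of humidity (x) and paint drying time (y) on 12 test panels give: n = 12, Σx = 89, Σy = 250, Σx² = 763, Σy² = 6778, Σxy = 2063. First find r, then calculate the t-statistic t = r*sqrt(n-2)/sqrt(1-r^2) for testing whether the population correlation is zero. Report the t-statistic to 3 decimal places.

1.923

S_xy = nΣxy − ΣxΣy = 12·2063 − 89·250 = 24756 − 22250 = 2506
S_xx = nΣx² − (Σx)² = 12·763 − 89² = 9156 − 7921 = 1235
S_yy = nΣy² − (Σy)² = 12·6778 − 250² = 81336 − 62500 = 18836
r = S_xy / √(S_xx·S_yy) = 2506 / √(1235·18836) = 2506 / √23262460 = 2506 / 4823.1172 = 0.5196
t = r·√(n−2)/√(1−r²) = 0.5196·√10 / √(1−0.269984) = 1.643119 / 0.854410 = 1.923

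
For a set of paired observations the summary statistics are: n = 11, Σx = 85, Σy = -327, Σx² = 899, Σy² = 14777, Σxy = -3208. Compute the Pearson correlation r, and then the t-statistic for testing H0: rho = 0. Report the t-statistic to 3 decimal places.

Numerator: nΣxy − (Σx)(Σy) = 11·(-3208) − (85)(-327) = -7493
Denominator: √[(nΣx²−(Σx)²)(nΣy²−(Σy)²)]
  nΣx²−(Σx)² = 11·899 − 7225 = 2664;  nΣy²−(Σy)² = 11·14777 − 106929 = 55618
  √(2664·55618) = √148166352 = 12172.3602
r = -7493 / 12172.3602 = -0.6156
t = r·√(n−2)/√(1−r²) = -0.6156·√9 / √(1−0.378963) = -1.846800 / 0.788059 = -2.343

-2.343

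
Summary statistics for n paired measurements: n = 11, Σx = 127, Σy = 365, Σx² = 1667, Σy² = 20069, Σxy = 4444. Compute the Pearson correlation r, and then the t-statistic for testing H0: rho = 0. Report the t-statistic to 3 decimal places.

Numerator: nΣxy − (Σx)(Σy) = 11·4444 − (127)(365) = 2529
Denominator: √[(nΣx²−(Σx)²)(nΣy²−(Σy)²)]
  nΣx²−(Σx)² = 11·1667 − 16129 = 2208;  nΣy²−(Σy)² = 11·20069 − 133225 = 87534
  √(2208·87534) = √193275072 = 13902.3405
r = 2529 / 13902.3405 = 0.1819
t = r·√(n−2)/√(1−r²) = 0.1819·√9 / √(1−0.033088) = 0.545700 / 0.983317 = 0.555

0.555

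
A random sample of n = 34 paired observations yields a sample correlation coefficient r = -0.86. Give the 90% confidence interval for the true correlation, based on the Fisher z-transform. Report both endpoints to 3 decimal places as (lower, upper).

z_r = atanh(-0.86) = -1.293345;  SE = 1/√(n−3) = 1/√31 = 0.179605
z-limits: -1.293345 ± 1.645·0.179605 = -1.293345 ± 0.295450 = [-1.588795, -0.997895]
ρ-limits: (tanh -1.588795, tanh -0.997895) = (-0.920, -0.761)

(-0.920, -0.761)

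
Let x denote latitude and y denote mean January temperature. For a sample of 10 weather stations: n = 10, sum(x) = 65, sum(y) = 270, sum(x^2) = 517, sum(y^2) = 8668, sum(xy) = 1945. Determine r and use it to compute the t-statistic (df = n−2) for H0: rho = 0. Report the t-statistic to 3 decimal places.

Numerator: nΣxy − (Σx)(Σy) = 10·1945 − (65)(270) = 1900
Denominator: √[(nΣx²−(Σx)²)(nΣy²−(Σy)²)]
  nΣx²−(Σx)² = 10·517 − 4225 = 945;  nΣy²−(Σy)² = 10·8668 − 72900 = 13780
  √(945·13780) = √13022100 = 3608.6147
r = 1900 / 3608.6147 = 0.5265
t = r·√(n−2)/√(1−r²) = 0.5265·√8 / √(1−0.277202) = 1.489167 / 0.850175 = 1.752

1.752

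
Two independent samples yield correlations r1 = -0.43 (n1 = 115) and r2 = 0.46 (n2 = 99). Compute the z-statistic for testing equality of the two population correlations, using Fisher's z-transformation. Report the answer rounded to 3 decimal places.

-6.882

Fisher z-transforms: z1 = atanh(-0.43) = -0.459897, z2 = atanh(0.46) = 0.497311; difference d = -0.957208
Var(d) = 1/112 + 1/96 = 0.0089286 + 0.0104167 = 0.0193453
z = d/√Var(d) = -0.957208 / √0.0193453 = -0.957208 / 0.139087 = -6.882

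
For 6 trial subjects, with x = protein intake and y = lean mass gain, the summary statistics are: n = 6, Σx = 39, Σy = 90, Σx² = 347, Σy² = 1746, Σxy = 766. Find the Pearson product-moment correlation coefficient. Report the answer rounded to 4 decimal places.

S_xy = nΣxy − ΣxΣy = 6·766 − 39·90 = 4596 − 3510 = 1086
S_xx = nΣx² − (Σx)² = 6·347 − 39² = 2082 − 1521 = 561
S_yy = nΣy² − (Σy)² = 6·1746 − 90² = 10476 − 8100 = 2376
r = S_xy / √(S_xx·S_yy) = 1086 / √(561·2376) = 1086 / √1332936 = 1086 / 1154.5285 = 0.9406

0.9406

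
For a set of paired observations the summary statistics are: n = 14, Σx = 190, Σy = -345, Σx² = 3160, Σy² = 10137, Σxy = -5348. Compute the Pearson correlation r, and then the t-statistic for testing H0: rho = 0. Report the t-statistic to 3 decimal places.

Numerator: nΣxy − (Σx)(Σy) = 14·(-5348) − (190)(-345) = -9322
Denominator: √[(nΣx²−(Σx)²)(nΣy²−(Σy)²)]
  nΣx²−(Σx)² = 14·3160 − 36100 = 8140;  nΣy²−(Σy)² = 14·10137 − 119025 = 22893
  √(8140·22893) = √186349020 = 13650.9714
r = -9322 / 13650.9714 = -0.6829
t = r·√(n−2)/√(1−r²) = -0.6829·√12 / √(1−0.466352) = -2.365635 / 0.730512 = -3.238

-3.238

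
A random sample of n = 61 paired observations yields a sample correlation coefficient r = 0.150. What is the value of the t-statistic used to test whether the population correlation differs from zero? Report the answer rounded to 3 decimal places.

t = r·√(n−2) / √(1−r²) with r = 0.150, n = 61
  = 0.150·√59 / √(1 − 0.022500)
  = 0.150·7.681146 / 0.988686
  = 1.152172 / 0.988686 = 1.165

1.165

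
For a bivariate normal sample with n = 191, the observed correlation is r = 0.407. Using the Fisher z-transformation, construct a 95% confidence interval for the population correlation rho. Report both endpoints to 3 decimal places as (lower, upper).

z_r = atanh(0.407) = 0.432010;  SE = 1/√(n−3) = 1/√188 = 0.072932
z-limits: 0.432010 ± 1.960·0.072932 = 0.432010 ± 0.142947 = [0.289063, 0.574957]
ρ-limits: (tanh 0.289063, tanh 0.574957) = (0.281, 0.519)

(0.281, 0.519)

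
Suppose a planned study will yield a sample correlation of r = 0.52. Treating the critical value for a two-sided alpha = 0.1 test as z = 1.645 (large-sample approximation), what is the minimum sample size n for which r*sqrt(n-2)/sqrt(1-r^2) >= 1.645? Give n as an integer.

10

Need r·√(n−2)/√(1−r²) ≥ 1.645
√(n−2) ≥ 1.645·√(1−0.2704) / 0.52 = 1.645·0.854166 / 0.52 = 2.7021
n−2 ≥ 7.3013  ⇒  n ≥ 9.3013
Smallest integer n = 10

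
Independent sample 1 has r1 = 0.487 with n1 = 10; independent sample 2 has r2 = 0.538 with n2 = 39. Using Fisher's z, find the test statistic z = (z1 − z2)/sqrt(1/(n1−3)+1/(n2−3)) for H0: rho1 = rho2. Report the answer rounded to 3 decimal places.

-0.168

z1 = atanh(0.487) = 0.532120,  z2 = atanh(0.538) = 0.601337
SE = √(1/(n1−3) + 1/(n2−3)) = √(1/7 + 1/36) = √(0.1428571 + 0.0277778) = √0.1706349 = 0.413080
z = (z1 − z2)/SE = (0.532120 − 0.601337) / 0.413080 = -0.069217 / 0.413080 = -0.168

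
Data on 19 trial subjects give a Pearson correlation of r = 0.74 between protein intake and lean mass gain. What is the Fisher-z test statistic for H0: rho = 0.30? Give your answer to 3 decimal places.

z_r = atanh(0.74) = 0.950479,  z_0 = atanh(0.30) = 0.309520
SE = 1/√(n−3) = 1/√16 = 0.250000
z = (z_r − z_0)/SE = (0.950479 − 0.309520) / 0.250000 = 0.640959 / 0.250000 = 2.564

2.564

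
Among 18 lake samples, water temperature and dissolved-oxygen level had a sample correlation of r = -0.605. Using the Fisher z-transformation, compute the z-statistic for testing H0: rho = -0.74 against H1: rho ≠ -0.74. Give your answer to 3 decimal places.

0.966

z_r = atanh(-0.605) = -0.700997,  z_0 = atanh(-0.74) = -0.950479
SE = 1/√(n−3) = 1/√15 = 0.258199
z = (z_r − z_0)/SE = (-0.700997 − (-0.950479)) / 0.258199 = 0.249482 / 0.258199 = 0.966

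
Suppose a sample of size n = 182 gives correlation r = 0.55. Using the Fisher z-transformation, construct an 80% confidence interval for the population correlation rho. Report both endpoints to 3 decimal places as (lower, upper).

Fisher z: z_r = atanh(r) = ½·ln((1+0.55)/(1−0.55)) = 0.618381
SE(z) = 1/√(n−3) = 1/√179 = 0.074744
80% ⇒ z* = 1.282; margin = 1.282·0.074744 = 0.095822
CI on z-scale: (0.522559, 0.714203)
Back-transform: tanh(0.522559) = 0.479673, tanh(0.714203) = 0.613306

(0.480, 0.613)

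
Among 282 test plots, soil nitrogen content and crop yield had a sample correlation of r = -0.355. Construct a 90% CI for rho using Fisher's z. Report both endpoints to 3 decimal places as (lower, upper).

z_r = atanh(-0.355) = -0.371153;  SE = 1/√(n−3) = 1/√279 = 0.059868
z-limits: -0.371153 ± 1.645·0.059868 = -0.371153 ± 0.098483 = [-0.469636, -0.272670]
ρ-limits: (tanh -0.469636, tanh -0.272670) = (-0.438, -0.266)

(-0.438, -0.266)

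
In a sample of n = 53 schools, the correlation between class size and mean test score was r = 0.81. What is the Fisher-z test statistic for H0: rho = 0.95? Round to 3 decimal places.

-4.983

Fisher z: atanh(0.81) = 1.127029, atanh(0.95) = 1.831781
z = (z_r − z_0)·√(n−3) = (1.127029 − 1.831781)·√50 = -0.704752 · 7.071068 = -4.983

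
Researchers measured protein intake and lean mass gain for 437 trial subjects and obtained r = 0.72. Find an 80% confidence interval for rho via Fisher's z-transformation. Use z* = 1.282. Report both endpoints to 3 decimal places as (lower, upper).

z_r = atanh(0.72) = 0.907645;  SE = 1/√(n−3) = 1/√434 = 0.048002
z-limits: 0.907645 ± 1.282·0.048002 = 0.907645 ± 0.061539 = [0.846106, 0.969184]
ρ-limits: (tanh 0.846106, tanh 0.969184) = (0.689, 0.748)

(0.689, 0.748)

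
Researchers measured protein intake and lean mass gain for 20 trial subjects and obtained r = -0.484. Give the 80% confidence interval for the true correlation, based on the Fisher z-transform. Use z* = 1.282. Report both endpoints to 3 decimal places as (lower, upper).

z_r = atanh(-0.484) = -0.528195;  SE = 1/√(n−3) = 1/√17 = 0.242536
z-limits: -0.528195 ± 1.282·0.242536 = -0.528195 ± 0.310931 = [-0.839126, -0.217264]
ρ-limits: (tanh -0.839126, tanh -0.217264) = (-0.685, -0.214)

(-0.685, -0.214)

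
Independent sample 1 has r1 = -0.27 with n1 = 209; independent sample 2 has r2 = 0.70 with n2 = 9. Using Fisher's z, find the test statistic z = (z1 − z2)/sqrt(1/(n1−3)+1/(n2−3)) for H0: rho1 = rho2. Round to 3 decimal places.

Fisher z-transforms: z1 = atanh(-0.27) = -0.276864, z2 = atanh(0.70) = 0.867301; difference d = -1.144165
Var(d) = 1/206 + 1/6 = 0.0048544 + 0.1666667 = 0.1715211
z = d/√Var(d) = -1.144165 / √0.1715211 = -1.144165 / 0.414151 = -2.763

-2.763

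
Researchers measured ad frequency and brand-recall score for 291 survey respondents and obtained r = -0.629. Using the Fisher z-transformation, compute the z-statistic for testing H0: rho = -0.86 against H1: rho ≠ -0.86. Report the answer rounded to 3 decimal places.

z_r = atanh(-0.629) = -0.739760,  z_0 = atanh(-0.86) = -1.293345
SE = 1/√(n−3) = 1/√288 = 0.058926
z = (z_r − z_0)/SE = (-0.739760 − (-1.293345)) / 0.058926 = 0.553585 / 0.058926 = 9.395

9.395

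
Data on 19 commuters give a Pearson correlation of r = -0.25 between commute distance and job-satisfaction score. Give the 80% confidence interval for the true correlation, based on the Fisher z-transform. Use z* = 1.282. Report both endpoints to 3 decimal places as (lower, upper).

(-0.520, 0.065)

z_r = atanh(-0.25) = -0.255413;  SE = 1/√(n−3) = 1/√16 = 0.250000
z-limits: -0.255413 ± 1.282·0.250000 = -0.255413 ± 0.320500 = [-0.575913, 0.065087]
ρ-limits: (tanh -0.575913, tanh 0.065087) = (-0.520, 0.065)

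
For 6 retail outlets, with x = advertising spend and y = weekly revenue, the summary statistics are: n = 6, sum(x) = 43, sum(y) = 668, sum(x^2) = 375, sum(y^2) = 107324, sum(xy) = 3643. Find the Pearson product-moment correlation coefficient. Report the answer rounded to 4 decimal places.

Numerator: nΣxy − (Σx)(Σy) = 6·3643 − (43)(668) = -6866
Denominator: √[(nΣx²−(Σx)²)(nΣy²−(Σy)²)]
  nΣx²−(Σx)² = 6·375 − 1849 = 401;  nΣy²−(Σy)² = 6·107324 − 446224 = 197720
  √(401·197720) = √79285720 = 8904.2529
r = -6866 / 8904.2529 = -0.7711

-0.7711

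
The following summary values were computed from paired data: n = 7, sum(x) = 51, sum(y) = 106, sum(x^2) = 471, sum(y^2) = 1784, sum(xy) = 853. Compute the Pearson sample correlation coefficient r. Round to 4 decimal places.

0.6053

Numerator: nΣxy − (Σx)(Σy) = 7·853 − (51)(106) = 565
Denominator: √[(nΣx²−(Σx)²)(nΣy²−(Σy)²)]
  nΣx²−(Σx)² = 7·471 − 2601 = 696;  nΣy²−(Σy)² = 7·1784 − 11236 = 1252
  √(696·1252) = √871392 = 933.4838
r = 565 / 933.4838 = 0.6053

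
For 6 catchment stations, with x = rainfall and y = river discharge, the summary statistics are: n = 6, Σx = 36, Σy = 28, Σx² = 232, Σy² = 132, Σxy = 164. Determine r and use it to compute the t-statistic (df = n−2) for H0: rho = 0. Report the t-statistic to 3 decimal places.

-3.464

Numerator: nΣxy − (Σx)(Σy) = 6·164 − (36)(28) = -24
Denominator: √[(nΣx²−(Σx)²)(nΣy²−(Σy)²)]
  nΣx²−(Σx)² = 6·232 − 1296 = 96;  nΣy²−(Σy)² = 6·132 − 784 = 8
  √(96·8) = √768 = 27.7128
r = -24 / 27.7128 = -0.8660
t = r·√(n−2)/√(1−r²) = -0.8660·√4 / √(1−0.749956) = -1.732000 / 0.500044 = -3.464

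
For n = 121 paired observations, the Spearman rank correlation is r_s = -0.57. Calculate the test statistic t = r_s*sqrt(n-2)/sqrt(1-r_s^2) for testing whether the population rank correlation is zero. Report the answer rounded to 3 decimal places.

-7.568

1 − r_s² = 1 − 0.3249 = 0.6751;  √(1−r_s²) = 0.821645
√(n−2) = √119 = 10.908712
t = r_s·√(n−2)/√(1−r_s²) = -0.57 · 10.908712 / 0.821645 = -7.568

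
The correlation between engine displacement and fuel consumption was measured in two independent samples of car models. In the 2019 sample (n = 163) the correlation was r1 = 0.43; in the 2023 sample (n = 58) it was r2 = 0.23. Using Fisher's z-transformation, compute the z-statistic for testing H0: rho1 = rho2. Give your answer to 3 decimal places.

1.444

z1 = atanh(0.43) = 0.459897,  z2 = atanh(0.23) = 0.234189
SE = √(1/(n1−3) + 1/(n2−3)) = √(1/160 + 1/55) = √(0.0062500 + 0.0181818) = √0.0244318 = 0.156307
z = (z1 − z2)/SE = (0.459897 − 0.234189) / 0.156307 = 0.225708 / 0.156307 = 1.444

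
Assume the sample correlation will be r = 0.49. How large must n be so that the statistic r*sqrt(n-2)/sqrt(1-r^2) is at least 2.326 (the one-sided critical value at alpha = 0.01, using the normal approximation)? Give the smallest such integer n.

20

r√(n−2)/√(1−r²) ≥ 2.326  ⇔  n−2 ≥ (2.326)²·(1−r²)/r²
(1−r²)/r² = (1−0.2401)/0.2401 = 3.1649
n ≥ 2 + 5.410276·3.1649 = 2 + 17.1230 = 19.1230
⌈19.1230⌉ = 20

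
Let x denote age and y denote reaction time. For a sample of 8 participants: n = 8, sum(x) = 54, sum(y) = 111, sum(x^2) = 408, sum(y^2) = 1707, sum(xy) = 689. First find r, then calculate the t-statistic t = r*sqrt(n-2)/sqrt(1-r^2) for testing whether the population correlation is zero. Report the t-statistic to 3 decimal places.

-2.450

Numerator: nΣxy − (Σx)(Σy) = 8·689 − (54)(111) = -482
Denominator: √[(nΣx²−(Σx)²)(nΣy²−(Σy)²)]
  nΣx²−(Σx)² = 8·408 − 2916 = 348;  nΣy²−(Σy)² = 8·1707 − 12321 = 1335
  √(348·1335) = √464580 = 681.6011
r = -482 / 681.6011 = -0.7072
t = r·√(n−2)/√(1−r²) = -0.7072·√6 / √(1−0.500132) = -1.732279 / 0.707013 = -2.450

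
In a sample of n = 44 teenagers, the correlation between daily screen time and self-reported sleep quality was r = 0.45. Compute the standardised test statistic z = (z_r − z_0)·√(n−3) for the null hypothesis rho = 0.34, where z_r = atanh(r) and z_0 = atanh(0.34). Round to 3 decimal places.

Fisher z: atanh(0.45) = 0.484700, atanh(0.34) = 0.354093
z = (z_r − z_0)·√(n−3) = (0.484700 − 0.354093)·√41 = 0.130607 · 6.403124 = 0.836

0.836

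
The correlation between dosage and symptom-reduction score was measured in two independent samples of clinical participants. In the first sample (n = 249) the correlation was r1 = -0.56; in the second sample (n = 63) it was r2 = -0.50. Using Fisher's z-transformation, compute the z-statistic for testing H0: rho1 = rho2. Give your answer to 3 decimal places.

z1 = atanh(-0.56) = -0.632833,  z2 = atanh(-0.50) = -0.549306
SE = √(1/(n1−3) + 1/(n2−3)) = √(1/246 + 1/60) = √(0.0040650 + 0.0166667) = √0.0207317 = 0.143985
z = (z1 − z2)/SE = (-0.632833 − (-0.549306)) / 0.143985 = -0.083527 / 0.143985 = -0.580

-0.580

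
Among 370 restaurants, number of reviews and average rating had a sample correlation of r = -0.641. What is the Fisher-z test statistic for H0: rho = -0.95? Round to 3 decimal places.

20.535

z_r = atanh(-0.641) = -0.759869,  z_0 = atanh(-0.95) = -1.831781
SE = 1/√(n−3) = 1/√367 = 0.052200
z = (z_r − z_0)/SE = (-0.759869 − (-1.831781)) / 0.052200 = 1.071912 / 0.052200 = 20.535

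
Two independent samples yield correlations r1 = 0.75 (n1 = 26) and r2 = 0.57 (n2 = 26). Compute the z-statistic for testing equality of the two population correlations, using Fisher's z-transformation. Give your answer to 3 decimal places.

1.104

z1 = atanh(0.75) = 0.972955,  z2 = atanh(0.57) = 0.647523
SE = √(1/(n1−3) + 1/(n2−3)) = √(1/23 + 1/23) = √(0.0434783 + 0.0434783) = √0.0869566 = 0.294884
z = (z1 − z2)/SE = (0.972955 − 0.647523) / 0.294884 = 0.325432 / 0.294884 = 1.104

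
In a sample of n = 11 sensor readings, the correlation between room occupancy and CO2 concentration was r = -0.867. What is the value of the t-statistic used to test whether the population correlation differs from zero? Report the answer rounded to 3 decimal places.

-5.220

1 − r² = 1 − 0.751689 = 0.248311;  √(1−r²) = 0.498308
√(n−2) = √9 = 3.000000
t = r·√(n−2)/√(1−r²) = -0.867 · 3.000000 / 0.498308 = -5.220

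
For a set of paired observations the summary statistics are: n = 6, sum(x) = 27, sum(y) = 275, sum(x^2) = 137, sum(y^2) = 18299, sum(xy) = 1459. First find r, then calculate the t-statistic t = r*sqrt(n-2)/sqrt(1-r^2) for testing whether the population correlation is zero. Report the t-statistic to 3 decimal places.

Numerator: nΣxy − (Σx)(Σy) = 6·1459 − (27)(275) = 1329
Denominator: √[(nΣx²−(Σx)²)(nΣy²−(Σy)²)]
  nΣx²−(Σx)² = 6·137 − 729 = 93;  nΣy²−(Σy)² = 6·18299 − 75625 = 34169
  √(93·34169) = √3177717 = 1782.6152
r = 1329 / 1782.6152 = 0.7455
t = r·√(n−2)/√(1−r²) = 0.7455·√4 / √(1−0.555770) = 1.491000 / 0.666506 = 2.237

2.237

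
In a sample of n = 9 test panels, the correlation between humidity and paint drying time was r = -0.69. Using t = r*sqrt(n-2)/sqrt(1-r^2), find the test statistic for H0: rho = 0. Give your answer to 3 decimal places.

-2.522

1 − r² = 1 − 0.4761 = 0.5239;  √(1−r²) = 0.723809
√(n−2) = √7 = 2.645751
t = r·√(n−2)/√(1−r²) = -0.69 · 2.645751 / 0.723809 = -2.522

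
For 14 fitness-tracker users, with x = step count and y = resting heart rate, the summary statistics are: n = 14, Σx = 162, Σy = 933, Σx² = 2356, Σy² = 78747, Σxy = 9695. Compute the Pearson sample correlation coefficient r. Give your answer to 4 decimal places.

S_xy = nΣxy − ΣxΣy = 14·9695 − 162·933 = 135730 − 151146 = -15416
S_xx = nΣx² − (Σx)² = 14·2356 − 162² = 32984 − 26244 = 6740
S_yy = nΣy² − (Σy)² = 14·78747 − 933² = 1102458 − 870489 = 231969
r = S_xy / √(S_xx·S_yy) = -15416 / √(6740·231969) = -15416 / √1563471060 = -15416 / 39540.7519 = -0.3899

-0.3899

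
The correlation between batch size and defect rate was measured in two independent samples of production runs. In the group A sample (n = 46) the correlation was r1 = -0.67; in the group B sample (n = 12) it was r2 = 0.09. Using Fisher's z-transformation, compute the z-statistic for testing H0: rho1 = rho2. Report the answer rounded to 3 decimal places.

-2.458

Fisher z-transforms: z1 = atanh(-0.67) = -0.810743, z2 = atanh(0.09) = 0.090244; difference d = -0.900987
Var(d) = 1/43 + 1/9 = 0.0232558 + 0.1111111 = 0.1343669
z = d/√Var(d) = -0.900987 / √0.1343669 = -0.900987 / 0.366561 = -2.458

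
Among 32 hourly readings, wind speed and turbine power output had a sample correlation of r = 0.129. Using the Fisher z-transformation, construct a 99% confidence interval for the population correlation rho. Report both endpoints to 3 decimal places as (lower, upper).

(-0.335, 0.543)

Fisher z: z_r = atanh(r) = ½·ln((1+0.129)/(1−0.129)) = 0.129723
SE(z) = 1/√(n−3) = 1/√29 = 0.185695
99% ⇒ z* = 2.576; margin = 2.576·0.185695 = 0.478350
CI on z-scale: (-0.348627, 0.608073)
Back-transform: tanh(-0.348627) = -0.335157, tanh(0.608073) = 0.542769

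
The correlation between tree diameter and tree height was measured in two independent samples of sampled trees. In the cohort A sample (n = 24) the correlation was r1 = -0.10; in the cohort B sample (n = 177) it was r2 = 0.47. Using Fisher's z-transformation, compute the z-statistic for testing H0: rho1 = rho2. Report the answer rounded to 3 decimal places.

-2.642

Fisher z-transforms: z1 = atanh(-0.10) = -0.100335, z2 = atanh(0.47) = 0.510070; difference d = -0.610405
Var(d) = 1/21 + 1/174 = 0.0476190 + 0.0057471 = 0.0533661
z = d/√Var(d) = -0.610405 / √0.0533661 = -0.610405 / 0.231011 = -2.642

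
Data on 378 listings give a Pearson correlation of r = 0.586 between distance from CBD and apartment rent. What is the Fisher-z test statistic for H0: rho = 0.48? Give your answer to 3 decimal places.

2.877

Fisher z: atanh(0.586) = 0.671552, atanh(0.48) = 0.522984
z = (z_r − z_0)·√(n−3) = (0.671552 − 0.522984)·√375 = 0.148568 · 19.364917 = 2.877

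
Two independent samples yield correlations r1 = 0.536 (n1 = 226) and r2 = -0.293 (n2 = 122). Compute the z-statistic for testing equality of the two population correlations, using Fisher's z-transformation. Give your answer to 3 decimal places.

7.931

z1 = atanh(0.536) = 0.598526,  z2 = atanh(-0.293) = -0.301845
SE = √(1/(n1−3) + 1/(n2−3)) = √(1/223 + 1/119) = √(0.0044843 + 0.0084034) = √0.0128877 = 0.113524
z = (z1 − z2)/SE = (0.598526 − (-0.301845)) / 0.113524 = 0.900371 / 0.113524 = 7.931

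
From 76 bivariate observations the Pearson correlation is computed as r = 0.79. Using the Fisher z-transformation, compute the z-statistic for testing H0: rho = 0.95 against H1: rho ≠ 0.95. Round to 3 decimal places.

-6.496

z_r = atanh(0.79) = 1.071432,  z_0 = atanh(0.95) = 1.831781
SE = 1/√(n−3) = 1/√73 = 0.117041
z = (z_r − z_0)/SE = (1.071432 − 1.831781) / 0.117041 = -0.760349 / 0.117041 = -6.496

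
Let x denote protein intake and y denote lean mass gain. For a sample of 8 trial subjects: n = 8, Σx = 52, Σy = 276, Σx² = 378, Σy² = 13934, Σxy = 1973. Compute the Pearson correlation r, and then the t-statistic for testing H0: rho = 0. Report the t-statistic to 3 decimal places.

S_xy = nΣxy − ΣxΣy = 8·1973 − 52·276 = 15784 − 14352 = 1432
S_xx = nΣx² − (Σx)² = 8·378 − 52² = 3024 − 2704 = 320
S_yy = nΣy² − (Σy)² = 8·13934 − 276² = 111472 − 76176 = 35296
r = S_xy / √(S_xx·S_yy) = 1432 / √(320·35296) = 1432 / √11294720 = 1432 / 3360.7618 = 0.4261
t = r·√(n−2)/√(1−r²) = 0.4261·√6 / √(1−0.181561) = 1.043728 / 0.904676 = 1.154

1.154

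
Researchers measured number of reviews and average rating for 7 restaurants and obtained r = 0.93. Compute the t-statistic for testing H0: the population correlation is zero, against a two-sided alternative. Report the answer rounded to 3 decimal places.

5.658

t = r·√(n−2) / √(1−r²) with r = 0.93, n = 7
  = 0.93·√5 / √(1 − 0.8649)
  = 0.93·2.236068 / 0.367560
  = 2.079543 / 0.367560 = 5.658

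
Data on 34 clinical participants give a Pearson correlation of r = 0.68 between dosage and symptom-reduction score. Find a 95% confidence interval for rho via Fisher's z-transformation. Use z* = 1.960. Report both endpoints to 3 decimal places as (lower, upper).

z_r = atanh(0.68) = 0.829114;  SE = 1/√(n−3) = 1/√31 = 0.179605
z-limits: 0.829114 ± 1.960·0.179605 = 0.829114 ± 0.352026 = [0.477088, 1.181140]
ρ-limits: (tanh 0.477088, tanh 1.181140) = (0.444, 0.828)

(0.444, 0.828)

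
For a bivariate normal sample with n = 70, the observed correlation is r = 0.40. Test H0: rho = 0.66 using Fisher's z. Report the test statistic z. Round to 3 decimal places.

-3.022

z_r = atanh(0.40) = 0.423649,  z_0 = atanh(0.66) = 0.792814
SE = 1/√(n−3) = 1/√67 = 0.122169
z = (z_r − z_0)/SE = (0.423649 − 0.792814) / 0.122169 = -0.369165 / 0.122169 = -3.022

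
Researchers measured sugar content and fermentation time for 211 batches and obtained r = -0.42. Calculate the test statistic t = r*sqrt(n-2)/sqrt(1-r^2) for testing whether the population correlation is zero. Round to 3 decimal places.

1 − r² = 1 − 0.1764 = 0.8236;  √(1−r²) = 0.907524
√(n−2) = √209 = 14.456832
t = r·√(n−2)/√(1−r²) = -0.42 · 14.456832 / 0.907524 = -6.691

-6.691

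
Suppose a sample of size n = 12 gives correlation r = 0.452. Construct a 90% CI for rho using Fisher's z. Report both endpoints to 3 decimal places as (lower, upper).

(-0.061, 0.776)

z_r = atanh(0.452) = 0.487211;  SE = 1/√(n−3) = 1/√9 = 0.333333
z-limits: 0.487211 ± 1.645·0.333333 = 0.487211 ± 0.548333 = [-0.061122, 1.035544]
ρ-limits: (tanh -0.061122, tanh 1.035544) = (-0.061, 0.776)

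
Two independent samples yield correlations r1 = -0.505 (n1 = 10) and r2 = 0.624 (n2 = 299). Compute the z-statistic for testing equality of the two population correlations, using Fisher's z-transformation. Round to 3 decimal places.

-3.367

z1 = atanh(-0.505) = -0.555995,  z2 = atanh(0.624) = 0.731529
SE = √(1/(n1−3) + 1/(n2−3)) = √(1/7 + 1/296) = √(0.1428571 + 0.0033784) = √0.1462355 = 0.382408
z = (z1 − z2)/SE = (-0.555995 − 0.731529) / 0.382408 = -1.287524 / 0.382408 = -3.367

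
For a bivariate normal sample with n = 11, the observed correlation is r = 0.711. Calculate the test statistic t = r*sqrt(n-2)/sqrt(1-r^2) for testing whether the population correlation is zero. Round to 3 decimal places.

1 − r² = 1 − 0.505521 = 0.494479;  √(1−r²) = 0.703192
√(n−2) = √9 = 3.000000
t = r·√(n−2)/√(1−r²) = 0.711 · 3.000000 / 0.703192 = 3.033

3.033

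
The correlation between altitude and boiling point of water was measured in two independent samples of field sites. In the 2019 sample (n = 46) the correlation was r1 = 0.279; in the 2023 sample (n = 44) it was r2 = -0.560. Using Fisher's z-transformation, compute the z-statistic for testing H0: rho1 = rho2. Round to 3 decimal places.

z1 = atanh(0.279) = 0.286597,  z2 = atanh(-0.560) = -0.632833
SE = √(1/(n1−3) + 1/(n2−3)) = √(1/43 + 1/41) = √(0.0232558 + 0.0243902) = √0.0476460 = 0.218280
z = (z1 − z2)/SE = (0.286597 − (-0.632833)) / 0.218280 = 0.919430 / 0.218280 = 4.212

4.212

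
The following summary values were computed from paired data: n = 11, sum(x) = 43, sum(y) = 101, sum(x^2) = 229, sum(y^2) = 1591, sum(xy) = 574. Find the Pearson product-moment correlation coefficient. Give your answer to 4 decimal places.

S_xy = nΣxy − ΣxΣy = 11·574 − 43·101 = 6314 − 4343 = 1971
S_xx = nΣx² − (Σx)² = 11·229 − 43² = 2519 − 1849 = 670
S_yy = nΣy² − (Σy)² = 11·1591 − 101² = 17501 − 10201 = 7300
r = S_xy / √(S_xx·S_yy) = 1971 / √(670·7300) = 1971 / √4891000 = 1971 / 2211.5605 = 0.8912

0.8912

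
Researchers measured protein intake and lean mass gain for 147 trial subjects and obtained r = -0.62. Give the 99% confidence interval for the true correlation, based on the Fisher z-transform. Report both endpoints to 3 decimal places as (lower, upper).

(-0.735, -0.470)

z_r = atanh(-0.62) = -0.725005;  SE = 1/√(n−3) = 1/√144 = 0.083333
z-limits: -0.725005 ± 2.576·0.083333 = -0.725005 ± 0.214666 = [-0.939671, -0.510339]
ρ-limits: (tanh -0.939671, tanh -0.510339) = (-0.735, -0.470)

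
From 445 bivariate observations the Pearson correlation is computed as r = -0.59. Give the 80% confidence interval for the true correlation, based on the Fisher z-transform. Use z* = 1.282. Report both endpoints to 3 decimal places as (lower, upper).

(-0.628, -0.549)

Fisher z: z_r = atanh(r) = ½·ln((1+(-0.59))/(1−(-0.59))) = -0.677666
SE(z) = 1/√(n−3) = 1/√442 = 0.047565
80% ⇒ z* = 1.282; margin = 1.282·0.047565 = 0.060978
CI on z-scale: (-0.738644, -0.616688)
Back-transform: tanh(-0.738644) = -0.628325, tanh(-0.616688) = -0.548818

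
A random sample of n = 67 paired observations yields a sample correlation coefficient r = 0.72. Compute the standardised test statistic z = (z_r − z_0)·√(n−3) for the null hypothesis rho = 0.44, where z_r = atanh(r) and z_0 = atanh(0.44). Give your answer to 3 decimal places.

Fisher z: atanh(0.72) = 0.907645, atanh(0.44) = 0.472231
z = (z_r − z_0)·√(n−3) = (0.907645 − 0.472231)·√64 = 0.435414 · 8.000000 = 3.483

3.483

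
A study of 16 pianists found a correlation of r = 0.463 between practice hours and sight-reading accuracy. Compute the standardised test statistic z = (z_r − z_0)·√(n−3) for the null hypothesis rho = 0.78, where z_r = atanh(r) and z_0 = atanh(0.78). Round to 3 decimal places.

-1.962

z_r = atanh(0.463) = 0.501123,  z_0 = atanh(0.78) = 1.045371
SE = 1/√(n−3) = 1/√13 = 0.277350
z = (z_r − z_0)/SE = (0.501123 − 1.045371) / 0.277350 = -0.544248 / 0.277350 = -1.962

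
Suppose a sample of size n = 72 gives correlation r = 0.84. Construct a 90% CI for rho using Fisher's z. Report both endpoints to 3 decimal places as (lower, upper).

Fisher z: z_r = atanh(r) = ½·ln((1+0.84)/(1−0.84)) = 1.221174
SE(z) = 1/√(n−3) = 1/√69 = 0.120386
90% ⇒ z* = 1.645; margin = 1.645·0.120386 = 0.198035
CI on z-scale: (1.023139, 1.419209)
Back-transform: tanh(1.023139) = 0.771142, tanh(1.419209) = 0.889434

(0.771, 0.889)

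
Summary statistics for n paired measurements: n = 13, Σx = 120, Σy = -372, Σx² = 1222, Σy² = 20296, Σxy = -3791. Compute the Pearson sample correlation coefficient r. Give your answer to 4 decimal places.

Numerator: nΣxy − (Σx)(Σy) = 13·(-3791) − (120)(-372) = -4643
Denominator: √[(nΣx²−(Σx)²)(nΣy²−(Σy)²)]
  nΣx²−(Σx)² = 13·1222 − 14400 = 1486;  nΣy²−(Σy)² = 13·20296 − 138384 = 125464
  √(1486·125464) = √186439504 = 13654.2852
r = -4643 / 13654.2852 = -0.3400

-0.3400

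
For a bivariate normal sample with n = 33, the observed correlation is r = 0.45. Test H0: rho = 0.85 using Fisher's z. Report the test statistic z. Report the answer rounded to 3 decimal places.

z_r = atanh(0.45) = 0.484700,  z_0 = atanh(0.85) = 1.256153
SE = 1/√(n−3) = 1/√30 = 0.182574
z = (z_r − z_0)/SE = (0.484700 − 1.256153) / 0.182574 = -0.771453 / 0.182574 = -4.225

-4.225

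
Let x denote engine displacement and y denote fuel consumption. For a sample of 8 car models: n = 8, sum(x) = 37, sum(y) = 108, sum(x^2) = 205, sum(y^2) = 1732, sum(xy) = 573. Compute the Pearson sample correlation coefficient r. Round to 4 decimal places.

0.7629

S_xy = nΣxy − ΣxΣy = 8·573 − 37·108 = 4584 − 3996 = 588
S_xx = nΣx² − (Σx)² = 8·205 − 37² = 1640 − 1369 = 271
S_yy = nΣy² − (Σy)² = 8·1732 − 108² = 13856 − 11664 = 2192
r = S_xy / √(S_xx·S_yy) = 588 / √(271·2192) = 588 / √594032 = 588 / 770.7347 = 0.7629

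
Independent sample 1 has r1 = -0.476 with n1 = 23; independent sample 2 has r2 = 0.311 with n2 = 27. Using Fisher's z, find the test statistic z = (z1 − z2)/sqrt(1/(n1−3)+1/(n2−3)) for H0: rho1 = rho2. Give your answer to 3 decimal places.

Fisher z-transforms: z1 = atanh(-0.476) = -0.517800, z2 = atanh(0.311) = 0.321652; difference d = -0.839452
Var(d) = 1/20 + 1/24 = 0.0500000 + 0.0416667 = 0.0916667
z = d/√Var(d) = -0.839452 / √0.0916667 = -0.839452 / 0.302765 = -2.773

-2.773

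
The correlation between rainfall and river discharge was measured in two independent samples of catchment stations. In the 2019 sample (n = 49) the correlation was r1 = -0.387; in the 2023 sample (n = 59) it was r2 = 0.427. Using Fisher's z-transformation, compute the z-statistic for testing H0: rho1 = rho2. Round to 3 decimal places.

-4.344

Fisher z-transforms: z1 = atanh(-0.387) = -0.408267, z2 = atanh(0.427) = 0.456222; difference d = -0.864489
Var(d) = 1/46 + 1/56 = 0.0217391 + 0.0178571 = 0.0395962
z = d/√Var(d) = -0.864489 / √0.0395962 = -0.864489 / 0.198988 = -4.344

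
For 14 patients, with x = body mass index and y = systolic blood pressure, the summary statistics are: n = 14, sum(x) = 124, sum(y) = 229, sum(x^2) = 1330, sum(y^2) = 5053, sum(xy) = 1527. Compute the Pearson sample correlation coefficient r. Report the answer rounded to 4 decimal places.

S_xy = nΣxy − ΣxΣy = 14·1527 − 124·229 = 21378 − 28396 = -7018
S_xx = nΣx² − (Σx)² = 14·1330 − 124² = 18620 − 15376 = 3244
S_yy = nΣy² − (Σy)² = 14·5053 − 229² = 70742 − 52441 = 18301
r = S_xy / √(S_xx·S_yy) = -7018 / √(3244·18301) = -7018 / √59368444 = -7018 / 7705.0921 = -0.9108

-0.9108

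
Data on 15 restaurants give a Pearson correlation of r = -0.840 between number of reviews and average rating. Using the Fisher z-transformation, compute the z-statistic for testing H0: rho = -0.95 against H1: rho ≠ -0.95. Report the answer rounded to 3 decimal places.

Fisher z: atanh(-0.840) = -1.221174, atanh(-0.95) = -1.831781
z = (z_r − z_0)·√(n−3) = (-1.221174 − (-1.831781))·√12 = 0.610607 · 3.464102 = 2.115

2.115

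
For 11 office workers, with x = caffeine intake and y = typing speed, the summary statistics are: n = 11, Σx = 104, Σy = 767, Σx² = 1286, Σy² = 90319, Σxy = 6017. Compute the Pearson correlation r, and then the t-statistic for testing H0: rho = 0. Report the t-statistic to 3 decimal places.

Numerator: nΣxy − (Σx)(Σy) = 11·6017 − (104)(767) = -13581
Denominator: √[(nΣx²−(Σx)²)(nΣy²−(Σy)²)]
  nΣx²−(Σx)² = 11·1286 − 10816 = 3330;  nΣy²−(Σy)² = 11·90319 − 588289 = 405220
  √(3330·405220) = √1349382600 = 36733.9434
r = -13581 / 36733.9434 = -0.3697
t = r·√(n−2)/√(1−r²) = -0.3697·√9 / √(1−0.136678) = -1.109100 / 0.929151 = -1.194

-1.194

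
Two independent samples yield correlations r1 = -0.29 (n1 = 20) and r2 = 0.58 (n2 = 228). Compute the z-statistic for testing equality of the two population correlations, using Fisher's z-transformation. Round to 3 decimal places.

Fisher z-transforms: z1 = atanh(-0.29) = -0.298566, z2 = atanh(0.58) = 0.662463; difference d = -0.961029
Var(d) = 1/17 + 1/225 = 0.0588235 + 0.0044444 = 0.0632679
z = d/√Var(d) = -0.961029 / √0.0632679 = -0.961029 / 0.251531 = -3.821

-3.821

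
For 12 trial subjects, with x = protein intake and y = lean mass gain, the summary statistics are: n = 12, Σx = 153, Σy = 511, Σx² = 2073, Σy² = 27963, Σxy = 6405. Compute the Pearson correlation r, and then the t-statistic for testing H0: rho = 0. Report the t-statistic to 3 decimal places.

-0.404

S_xy = nΣxy − ΣxΣy = 12·6405 − 153·511 = 76860 − 78183 = -1323
S_xx = nΣx² − (Σx)² = 12·2073 − 153² = 24876 − 23409 = 1467
S_yy = nΣy² − (Σy)² = 12·27963 − 511² = 335556 − 261121 = 74435
r = S_xy / √(S_xx·S_yy) = -1323 / √(1467·74435) = -1323 / √109196145 = -1323 / 10449.6959 = -0.1266
t = r·√(n−2)/√(1−r²) = -0.1266·√10 / √(1−0.016028) = -0.400344 / 0.991954 = -0.404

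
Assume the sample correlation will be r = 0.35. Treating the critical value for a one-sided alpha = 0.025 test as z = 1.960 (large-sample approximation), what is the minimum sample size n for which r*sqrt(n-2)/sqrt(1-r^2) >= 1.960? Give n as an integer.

Need r·√(n−2)/√(1−r²) ≥ 1.960
√(n−2) ≥ 1.960·√(1−0.1225) / 0.35 = 1.960·0.936750 / 0.35 = 5.2458
n−2 ≥ 27.5184  ⇒  n ≥ 29.5184
Smallest integer n = 30

30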